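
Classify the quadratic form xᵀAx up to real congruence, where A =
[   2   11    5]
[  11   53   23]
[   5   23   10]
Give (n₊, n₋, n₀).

step 0: pivot 2 → sign +
step 1: pivot -15/2 → sign −
step 2: pivot 1/5 → sign +
signature = (2, 1, 0)

Answer: (2, 1, 0)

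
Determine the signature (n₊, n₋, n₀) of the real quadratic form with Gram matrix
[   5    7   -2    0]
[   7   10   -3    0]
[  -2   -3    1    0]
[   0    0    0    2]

Answer: (3, 0, 1)

Derivation:
step 0: pivot 5 → sign +
step 1: pivot 1/5 → sign +
step 2: pivot 2 → sign +
step 3: row/col 3 already zero → sign 0
signature = (3, 0, 1)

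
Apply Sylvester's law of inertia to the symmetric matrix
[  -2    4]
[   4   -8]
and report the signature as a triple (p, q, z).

Answer: (0, 1, 1)

Derivation:
step 0: pivot -2 → sign −
step 1: row/col 1 already zero → sign 0
signature = (0, 1, 1)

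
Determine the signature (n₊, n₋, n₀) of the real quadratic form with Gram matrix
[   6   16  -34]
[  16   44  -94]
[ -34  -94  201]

step 0: pivot 6 → sign +
step 1: pivot 4/3 → sign +
step 2: row/col 2 already zero → sign 0
signature = (2, 0, 1)

Answer: (2, 0, 1)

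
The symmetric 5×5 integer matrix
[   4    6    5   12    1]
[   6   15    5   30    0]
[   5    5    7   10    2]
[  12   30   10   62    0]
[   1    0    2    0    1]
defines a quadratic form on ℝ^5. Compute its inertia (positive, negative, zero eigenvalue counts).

Answer: (4, 1, 0)

Derivation:
step 0: pivot 4 → sign +
step 1: pivot 6 → sign +
step 2: pivot -7/24 → sign −
step 3: pivot 2 → sign +
step 4: pivot 3/7 → sign +
signature = (4, 1, 0)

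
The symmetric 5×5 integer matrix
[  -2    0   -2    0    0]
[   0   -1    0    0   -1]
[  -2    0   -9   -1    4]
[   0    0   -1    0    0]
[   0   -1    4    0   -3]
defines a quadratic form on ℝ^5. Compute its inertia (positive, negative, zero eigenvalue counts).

step 0: pivot -2 → sign −
step 1: pivot -1 → sign −
step 2: pivot -7 → sign −
step 3: pivot 1/7 → sign +
step 4: pivot -2 → sign −
signature = (1, 4, 0)

Answer: (1, 4, 0)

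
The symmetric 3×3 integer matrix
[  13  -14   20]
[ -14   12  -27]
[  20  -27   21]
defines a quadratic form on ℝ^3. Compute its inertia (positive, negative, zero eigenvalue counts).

step 0: pivot 13 → sign +
step 1: pivot -40/13 → sign −
step 2: pivot -3/40 → sign −
signature = (1, 2, 0)

Answer: (1, 2, 0)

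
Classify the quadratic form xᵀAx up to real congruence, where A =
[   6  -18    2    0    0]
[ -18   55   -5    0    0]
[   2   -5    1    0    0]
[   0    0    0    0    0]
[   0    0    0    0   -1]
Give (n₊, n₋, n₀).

step 0: pivot 6 → sign +
step 1: pivot 1 → sign +
step 2: pivot -2/3 → sign −
step 3: pivot -1 → sign −
step 4: row/col 4 already zero → sign 0
signature = (2, 2, 1)

Answer: (2, 2, 1)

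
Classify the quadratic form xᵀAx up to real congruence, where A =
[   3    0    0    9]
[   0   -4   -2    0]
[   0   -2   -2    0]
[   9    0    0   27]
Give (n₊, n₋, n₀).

step 0: pivot 3 → sign +
step 1: pivot -4 → sign −
step 2: pivot -1 → sign −
step 3: row/col 3 already zero → sign 0
signature = (1, 2, 1)

Answer: (1, 2, 1)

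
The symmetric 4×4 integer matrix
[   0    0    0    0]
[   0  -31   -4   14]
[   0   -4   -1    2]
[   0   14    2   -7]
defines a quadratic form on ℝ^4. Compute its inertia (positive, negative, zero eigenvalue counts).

Answer: (0, 3, 1)

Derivation:
step 0: pivot -31 → sign −
step 1: pivot -15/31 → sign −
step 2: pivot -3/5 → sign −
step 3: row/col 3 already zero → sign 0
signature = (0, 3, 1)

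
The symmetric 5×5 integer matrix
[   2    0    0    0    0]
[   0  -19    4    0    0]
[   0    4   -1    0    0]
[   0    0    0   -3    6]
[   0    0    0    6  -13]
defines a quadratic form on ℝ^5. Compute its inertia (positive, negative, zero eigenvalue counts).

Answer: (1, 4, 0)

Derivation:
step 0: pivot 2 → sign +
step 1: pivot -19 → sign −
step 2: pivot -3/19 → sign −
step 3: pivot -3 → sign −
step 4: pivot -1 → sign −
signature = (1, 4, 0)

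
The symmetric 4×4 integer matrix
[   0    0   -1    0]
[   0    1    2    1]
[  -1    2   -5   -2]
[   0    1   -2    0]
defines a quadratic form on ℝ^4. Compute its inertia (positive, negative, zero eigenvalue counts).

step 0: pivot 1 → sign +
step 1: pivot -9 → sign −
step 2: pivot 1/9 → sign +
step 3: pivot -1 → sign −
signature = (2, 2, 0)

Answer: (2, 2, 0)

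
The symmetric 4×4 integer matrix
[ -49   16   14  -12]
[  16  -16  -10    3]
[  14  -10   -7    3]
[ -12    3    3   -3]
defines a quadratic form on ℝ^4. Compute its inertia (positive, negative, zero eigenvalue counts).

step 0: pivot -49 → sign −
step 1: pivot -528/49 → sign −
step 2: pivot -35/132 → sign −
step 3: pivot 3/140 → sign +
signature = (1, 3, 0)

Answer: (1, 3, 0)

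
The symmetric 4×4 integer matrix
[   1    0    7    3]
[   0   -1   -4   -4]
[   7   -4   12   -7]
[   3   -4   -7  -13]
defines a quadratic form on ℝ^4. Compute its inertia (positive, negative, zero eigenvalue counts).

step 0: pivot 1 → sign +
step 1: pivot -1 → sign −
step 2: pivot -21 → sign −
step 3: pivot 6/7 → sign +
signature = (2, 2, 0)

Answer: (2, 2, 0)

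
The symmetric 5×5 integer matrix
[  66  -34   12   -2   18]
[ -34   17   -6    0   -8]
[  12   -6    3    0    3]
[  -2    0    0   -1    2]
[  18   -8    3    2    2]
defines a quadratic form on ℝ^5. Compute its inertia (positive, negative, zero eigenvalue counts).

step 0: pivot 66 → sign +
step 1: pivot -17/33 → sign −
step 2: pivot 15/17 → sign +
step 3: pivot 1 → sign +
step 4: pivot 1/5 → sign +
signature = (4, 1, 0)

Answer: (4, 1, 0)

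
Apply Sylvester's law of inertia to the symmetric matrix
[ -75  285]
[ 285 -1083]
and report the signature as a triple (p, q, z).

step 0: pivot -75 → sign −
step 1: row/col 1 already zero → sign 0
signature = (0, 1, 1)

Answer: (0, 1, 1)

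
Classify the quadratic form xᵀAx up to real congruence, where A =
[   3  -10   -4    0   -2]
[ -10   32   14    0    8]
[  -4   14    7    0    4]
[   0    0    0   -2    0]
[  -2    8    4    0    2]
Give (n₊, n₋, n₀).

Answer: (2, 2, 1)

Derivation:
step 0: pivot 3 → sign +
step 1: pivot -4/3 → sign −
step 2: pivot 2 → sign +
step 3: pivot -2 → sign −
step 4: row/col 4 already zero → sign 0
signature = (2, 2, 1)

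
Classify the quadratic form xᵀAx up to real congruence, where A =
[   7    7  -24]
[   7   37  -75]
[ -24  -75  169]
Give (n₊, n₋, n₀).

step 0: pivot 7 → sign +
step 1: pivot 30 → sign +
step 2: pivot 1/70 → sign +
signature = (3, 0, 0)

Answer: (3, 0, 0)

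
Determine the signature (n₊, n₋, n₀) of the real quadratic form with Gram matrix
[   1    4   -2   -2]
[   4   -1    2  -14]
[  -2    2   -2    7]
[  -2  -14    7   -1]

Answer: (1, 3, 0)

Derivation:
step 0: pivot 1 → sign +
step 1: pivot -17 → sign −
step 2: pivot -2/17 → sign −
step 3: pivot -1/2 → sign −
signature = (1, 3, 0)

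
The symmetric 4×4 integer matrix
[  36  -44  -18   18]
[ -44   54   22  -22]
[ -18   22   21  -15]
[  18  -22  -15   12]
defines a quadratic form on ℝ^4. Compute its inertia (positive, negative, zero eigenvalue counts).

step 0: pivot 36 → sign +
step 1: pivot 2/9 → sign +
step 2: pivot 12 → sign +
step 3: row/col 3 already zero → sign 0
signature = (3, 0, 1)

Answer: (3, 0, 1)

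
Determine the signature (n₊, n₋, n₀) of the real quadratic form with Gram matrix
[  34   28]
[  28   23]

Answer: (1, 1, 0)

Derivation:
step 0: pivot 34 → sign +
step 1: pivot -1/17 → sign −
signature = (1, 1, 0)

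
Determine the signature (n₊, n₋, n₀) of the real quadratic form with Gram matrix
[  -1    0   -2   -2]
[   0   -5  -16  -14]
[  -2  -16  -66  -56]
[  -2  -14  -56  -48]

step 0: pivot -1 → sign −
step 1: pivot -5 → sign −
step 2: pivot -54/5 → sign −
step 3: row/col 3 already zero → sign 0
signature = (0, 3, 1)

Answer: (0, 3, 1)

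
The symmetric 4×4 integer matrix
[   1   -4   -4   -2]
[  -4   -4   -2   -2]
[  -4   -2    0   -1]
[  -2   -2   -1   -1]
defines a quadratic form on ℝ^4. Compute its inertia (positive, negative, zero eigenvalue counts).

Answer: (2, 1, 1)

Derivation:
step 0: pivot 1 → sign +
step 1: pivot -20 → sign −
step 2: pivot 1/5 → sign +
step 3: row/col 3 already zero → sign 0
signature = (2, 1, 1)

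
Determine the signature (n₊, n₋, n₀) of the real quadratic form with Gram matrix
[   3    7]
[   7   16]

Answer: (1, 1, 0)

Derivation:
step 0: pivot 3 → sign +
step 1: pivot -1/3 → sign −
signature = (1, 1, 0)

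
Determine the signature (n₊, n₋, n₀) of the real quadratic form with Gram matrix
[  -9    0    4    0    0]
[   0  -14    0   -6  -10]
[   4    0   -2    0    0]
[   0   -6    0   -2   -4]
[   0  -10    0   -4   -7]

Answer: (1, 3, 1)

Derivation:
step 0: pivot -9 → sign −
step 1: pivot -14 → sign −
step 2: pivot -2/9 → sign −
step 3: pivot 4/7 → sign +
step 4: row/col 4 already zero → sign 0
signature = (1, 3, 1)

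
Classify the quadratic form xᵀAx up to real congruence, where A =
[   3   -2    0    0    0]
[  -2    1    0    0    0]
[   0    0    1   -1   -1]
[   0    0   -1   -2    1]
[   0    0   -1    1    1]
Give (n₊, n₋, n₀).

Answer: (2, 2, 1)

Derivation:
step 0: pivot 3 → sign +
step 1: pivot -1/3 → sign −
step 2: pivot 1 → sign +
step 3: pivot -3 → sign −
step 4: row/col 4 already zero → sign 0
signature = (2, 2, 1)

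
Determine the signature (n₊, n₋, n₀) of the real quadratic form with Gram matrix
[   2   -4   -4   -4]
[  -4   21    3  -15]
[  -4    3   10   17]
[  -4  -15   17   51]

Answer: (4, 0, 0)

Derivation:
step 0: pivot 2 → sign +
step 1: pivot 13 → sign +
step 2: pivot 1/13 → sign +
step 3: pivot 2 → sign +
signature = (4, 0, 0)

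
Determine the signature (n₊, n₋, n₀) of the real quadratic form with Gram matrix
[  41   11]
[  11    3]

Answer: (2, 0, 0)

Derivation:
step 0: pivot 41 → sign +
step 1: pivot 2/41 → sign +
signature = (2, 0, 0)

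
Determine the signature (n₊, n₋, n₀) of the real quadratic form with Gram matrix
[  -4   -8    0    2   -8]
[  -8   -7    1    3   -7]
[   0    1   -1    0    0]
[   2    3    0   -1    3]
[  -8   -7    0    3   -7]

Answer: (2, 3, 0)

Derivation:
step 0: pivot -4 → sign −
step 1: pivot 9 → sign +
step 2: pivot -10/9 → sign −
step 3: pivot -1/10 → sign −
step 4: pivot 1 → sign +
signature = (2, 3, 0)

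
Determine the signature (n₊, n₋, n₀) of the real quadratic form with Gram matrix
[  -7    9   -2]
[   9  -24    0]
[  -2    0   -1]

Answer: (1, 2, 0)

Derivation:
step 0: pivot -7 → sign −
step 1: pivot -87/7 → sign −
step 2: pivot 3/29 → sign +
signature = (1, 2, 0)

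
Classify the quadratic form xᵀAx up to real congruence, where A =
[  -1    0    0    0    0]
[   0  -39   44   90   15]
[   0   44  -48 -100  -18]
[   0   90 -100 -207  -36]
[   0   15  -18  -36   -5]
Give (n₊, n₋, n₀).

step 0: pivot -1 → sign −
step 1: pivot -39 → sign −
step 2: pivot 64/39 → sign +
step 3: pivot -3/4 → sign −
step 4: pivot 1/4 → sign +
signature = (2, 3, 0)

Answer: (2, 3, 0)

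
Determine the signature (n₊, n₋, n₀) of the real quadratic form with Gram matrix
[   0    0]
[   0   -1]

Answer: (0, 1, 1)

Derivation:
step 0: pivot -1 → sign −
step 1: row/col 1 already zero → sign 0
signature = (0, 1, 1)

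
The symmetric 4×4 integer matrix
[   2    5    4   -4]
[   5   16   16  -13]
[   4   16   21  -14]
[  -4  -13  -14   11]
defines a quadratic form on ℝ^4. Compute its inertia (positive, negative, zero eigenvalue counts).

step 0: pivot 2 → sign +
step 1: pivot 7/2 → sign +
step 2: pivot 19/7 → sign +
step 3: pivot 3/19 → sign +
signature = (4, 0, 0)

Answer: (4, 0, 0)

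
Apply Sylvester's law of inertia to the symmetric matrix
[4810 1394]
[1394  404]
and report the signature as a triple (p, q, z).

step 0: pivot 4810 → sign +
step 1: pivot 2/2405 → sign +
signature = (2, 0, 0)

Answer: (2, 0, 0)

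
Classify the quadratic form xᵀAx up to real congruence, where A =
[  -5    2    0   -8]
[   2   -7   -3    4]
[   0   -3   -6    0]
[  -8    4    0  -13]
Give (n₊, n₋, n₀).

step 0: pivot -5 → sign −
step 1: pivot -31/5 → sign −
step 2: pivot -141/31 → sign −
step 3: pivot -3/47 → sign −
signature = (0, 4, 0)

Answer: (0, 4, 0)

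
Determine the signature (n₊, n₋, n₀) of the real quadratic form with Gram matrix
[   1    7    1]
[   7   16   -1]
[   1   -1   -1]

step 0: pivot 1 → sign +
step 1: pivot -33 → sign −
step 2: pivot -2/33 → sign −
signature = (1, 2, 0)

Answer: (1, 2, 0)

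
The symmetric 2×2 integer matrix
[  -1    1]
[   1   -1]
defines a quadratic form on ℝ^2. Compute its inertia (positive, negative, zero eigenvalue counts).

step 0: pivot -1 → sign −
step 1: row/col 1 already zero → sign 0
signature = (0, 1, 1)

Answer: (0, 1, 1)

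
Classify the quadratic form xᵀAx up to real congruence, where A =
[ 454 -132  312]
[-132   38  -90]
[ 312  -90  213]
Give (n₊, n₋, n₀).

step 0: pivot 454 → sign +
step 1: pivot -86/227 → sign −
step 2: pivot -3/43 → sign −
signature = (1, 2, 0)

Answer: (1, 2, 0)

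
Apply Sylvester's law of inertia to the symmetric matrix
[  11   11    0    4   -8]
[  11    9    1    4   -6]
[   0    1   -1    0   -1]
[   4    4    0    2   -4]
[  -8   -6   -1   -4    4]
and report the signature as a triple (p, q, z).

Answer: (2, 3, 0)

Derivation:
step 0: pivot 11 → sign +
step 1: pivot -2 → sign −
step 2: pivot -1/2 → sign −
step 3: pivot 6/11 → sign +
step 4: pivot -2 → sign −
signature = (2, 3, 0)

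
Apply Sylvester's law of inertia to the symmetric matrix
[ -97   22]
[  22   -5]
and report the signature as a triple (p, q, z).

Answer: (0, 2, 0)

Derivation:
step 0: pivot -97 → sign −
step 1: pivot -1/97 → sign −
signature = (0, 2, 0)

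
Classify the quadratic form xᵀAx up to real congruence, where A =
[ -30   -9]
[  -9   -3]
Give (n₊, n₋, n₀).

Answer: (0, 2, 0)

Derivation:
step 0: pivot -30 → sign −
step 1: pivot -3/10 → sign −
signature = (0, 2, 0)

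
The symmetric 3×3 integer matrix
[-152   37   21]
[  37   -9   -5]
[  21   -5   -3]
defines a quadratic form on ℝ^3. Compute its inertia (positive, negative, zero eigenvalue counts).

step 0: pivot -152 → sign −
step 1: pivot 1/152 → sign +
step 2: pivot -2 → sign −
signature = (1, 2, 0)

Answer: (1, 2, 0)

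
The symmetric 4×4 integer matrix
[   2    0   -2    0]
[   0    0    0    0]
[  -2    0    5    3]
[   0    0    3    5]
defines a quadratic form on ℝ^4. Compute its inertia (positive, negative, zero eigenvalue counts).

step 0: pivot 2 → sign +
step 1: pivot 3 → sign +
step 2: pivot 2 → sign +
step 3: row/col 3 already zero → sign 0
signature = (3, 0, 1)

Answer: (3, 0, 1)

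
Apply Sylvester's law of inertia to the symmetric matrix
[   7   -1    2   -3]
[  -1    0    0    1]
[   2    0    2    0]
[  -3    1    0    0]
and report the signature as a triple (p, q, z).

Answer: (2, 2, 0)

Derivation:
step 0: pivot 7 → sign +
step 1: pivot -1/7 → sign −
step 2: pivot 2 → sign +
step 3: pivot -1 → sign −
signature = (2, 2, 0)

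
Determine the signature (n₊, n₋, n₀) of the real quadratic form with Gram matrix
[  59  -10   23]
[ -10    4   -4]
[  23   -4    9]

Answer: (3, 0, 0)

Derivation:
step 0: pivot 59 → sign +
step 1: pivot 136/59 → sign +
step 2: pivot 1/34 → sign +
signature = (3, 0, 0)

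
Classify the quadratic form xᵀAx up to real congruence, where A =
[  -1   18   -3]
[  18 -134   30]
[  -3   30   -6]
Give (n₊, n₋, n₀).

Answer: (1, 2, 0)

Derivation:
step 0: pivot -1 → sign −
step 1: pivot 190 → sign +
step 2: pivot -3/95 → sign −
signature = (1, 2, 0)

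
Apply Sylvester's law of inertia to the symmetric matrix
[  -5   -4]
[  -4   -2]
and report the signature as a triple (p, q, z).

Answer: (1, 1, 0)

Derivation:
step 0: pivot -5 → sign −
step 1: pivot 6/5 → sign +
signature = (1, 1, 0)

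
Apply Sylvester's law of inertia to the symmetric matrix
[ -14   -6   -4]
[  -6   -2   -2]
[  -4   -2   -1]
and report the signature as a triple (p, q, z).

step 0: pivot -14 → sign −
step 1: pivot 4/7 → sign +
step 2: row/col 2 already zero → sign 0
signature = (1, 1, 1)

Answer: (1, 1, 1)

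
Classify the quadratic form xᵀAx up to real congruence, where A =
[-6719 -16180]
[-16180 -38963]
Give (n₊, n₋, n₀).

step 0: pivot -6719 → sign −
step 1: pivot 3/6719 → sign +
signature = (1, 1, 0)

Answer: (1, 1, 0)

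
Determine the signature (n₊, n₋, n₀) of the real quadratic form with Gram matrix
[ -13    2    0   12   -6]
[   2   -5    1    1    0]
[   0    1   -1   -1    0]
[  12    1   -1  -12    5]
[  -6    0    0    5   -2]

Answer: (1, 3, 1)

Derivation:
step 0: pivot -13 → sign −
step 1: pivot -61/13 → sign −
step 2: pivot -48/61 → sign −
step 3: pivot 1 → sign +
step 4: row/col 4 already zero → sign 0
signature = (1, 3, 1)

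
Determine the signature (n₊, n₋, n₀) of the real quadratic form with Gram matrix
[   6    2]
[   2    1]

step 0: pivot 6 → sign +
step 1: pivot 1/3 → sign +
signature = (2, 0, 0)

Answer: (2, 0, 0)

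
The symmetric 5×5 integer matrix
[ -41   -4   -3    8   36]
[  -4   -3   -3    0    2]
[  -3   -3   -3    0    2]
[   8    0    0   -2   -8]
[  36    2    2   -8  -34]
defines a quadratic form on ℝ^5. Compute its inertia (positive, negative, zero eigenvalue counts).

Answer: (1, 4, 0)

Derivation:
step 0: pivot -41 → sign −
step 1: pivot -107/41 → sign −
step 2: pivot 3/107 → sign +
step 3: pivot -2 → sign −
step 4: pivot -2/3 → sign −
signature = (1, 4, 0)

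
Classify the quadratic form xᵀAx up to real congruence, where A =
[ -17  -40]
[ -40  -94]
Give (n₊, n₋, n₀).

Answer: (1, 1, 0)

Derivation:
step 0: pivot -17 → sign −
step 1: pivot 2/17 → sign +
signature = (1, 1, 0)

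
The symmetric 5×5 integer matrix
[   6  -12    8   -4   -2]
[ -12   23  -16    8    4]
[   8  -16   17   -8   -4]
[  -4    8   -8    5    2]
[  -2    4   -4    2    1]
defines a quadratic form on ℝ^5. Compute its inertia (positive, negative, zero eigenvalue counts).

Answer: (4, 1, 0)

Derivation:
step 0: pivot 6 → sign +
step 1: pivot -1 → sign −
step 2: pivot 19/3 → sign +
step 3: pivot 23/19 → sign +
step 4: pivot 1/23 → sign +
signature = (4, 1, 0)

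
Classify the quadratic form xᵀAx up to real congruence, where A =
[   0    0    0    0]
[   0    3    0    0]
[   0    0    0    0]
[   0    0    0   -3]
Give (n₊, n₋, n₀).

Answer: (1, 1, 2)

Derivation:
step 0: pivot 3 → sign +
step 1: pivot -3 → sign −
step 2: row/col 2 already zero → sign 0
step 3: row/col 3 already zero → sign 0
signature = (1, 1, 2)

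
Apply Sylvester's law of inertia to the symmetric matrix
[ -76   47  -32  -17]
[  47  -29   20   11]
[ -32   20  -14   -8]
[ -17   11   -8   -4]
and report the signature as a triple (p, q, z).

step 0: pivot -76 → sign −
step 1: pivot 5/76 → sign +
step 2: pivot -6/5 → sign −
step 3: pivot 1 → sign +
signature = (2, 2, 0)

Answer: (2, 2, 0)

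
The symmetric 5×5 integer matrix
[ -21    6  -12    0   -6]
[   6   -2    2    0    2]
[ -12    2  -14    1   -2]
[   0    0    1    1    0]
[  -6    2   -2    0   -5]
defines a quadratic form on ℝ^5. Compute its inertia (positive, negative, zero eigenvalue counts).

Answer: (1, 4, 0)

Derivation:
step 0: pivot -21 → sign −
step 1: pivot -2/7 → sign −
step 2: pivot 1 → sign +
step 3: pivot -1 → sign −
step 4: pivot -3 → sign −
signature = (1, 4, 0)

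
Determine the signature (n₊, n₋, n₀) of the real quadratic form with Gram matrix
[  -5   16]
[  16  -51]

step 0: pivot -5 → sign −
step 1: pivot 1/5 → sign +
signature = (1, 1, 0)

Answer: (1, 1, 0)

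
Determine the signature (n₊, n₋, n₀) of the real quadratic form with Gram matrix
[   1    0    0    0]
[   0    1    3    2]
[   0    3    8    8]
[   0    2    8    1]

Answer: (3, 1, 0)

Derivation:
step 0: pivot 1 → sign +
step 1: pivot 1 → sign +
step 2: pivot -1 → sign −
step 3: pivot 1 → sign +
signature = (3, 1, 0)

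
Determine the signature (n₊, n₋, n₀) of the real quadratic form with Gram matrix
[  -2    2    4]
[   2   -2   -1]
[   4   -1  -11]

step 0: pivot -2 → sign −
step 1: pivot -3 → sign −
step 2: pivot 3 → sign +
signature = (1, 2, 0)

Answer: (1, 2, 0)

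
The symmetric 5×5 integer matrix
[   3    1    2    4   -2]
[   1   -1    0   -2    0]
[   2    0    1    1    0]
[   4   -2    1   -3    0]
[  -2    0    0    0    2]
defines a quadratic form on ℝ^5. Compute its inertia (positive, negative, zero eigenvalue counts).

step 0: pivot 3 → sign +
step 1: pivot -4/3 → sign −
step 2: pivot 1 → sign +
step 3: pivot -1 → sign −
step 4: row/col 4 already zero → sign 0
signature = (2, 2, 1)

Answer: (2, 2, 1)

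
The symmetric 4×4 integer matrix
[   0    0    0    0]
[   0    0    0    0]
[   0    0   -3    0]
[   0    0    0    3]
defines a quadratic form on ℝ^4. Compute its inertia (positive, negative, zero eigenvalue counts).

step 0: pivot -3 → sign −
step 1: pivot 3 → sign +
step 2: row/col 2 already zero → sign 0
step 3: row/col 3 already zero → sign 0
signature = (1, 1, 2)

Answer: (1, 1, 2)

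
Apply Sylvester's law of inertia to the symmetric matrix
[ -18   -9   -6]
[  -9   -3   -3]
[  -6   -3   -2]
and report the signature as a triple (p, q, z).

step 0: pivot -18 → sign −
step 1: pivot 3/2 → sign +
step 2: row/col 2 already zero → sign 0
signature = (1, 1, 1)

Answer: (1, 1, 1)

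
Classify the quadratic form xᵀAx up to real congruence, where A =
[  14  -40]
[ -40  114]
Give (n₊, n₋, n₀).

Answer: (1, 1, 0)

Derivation:
step 0: pivot 14 → sign +
step 1: pivot -2/7 → sign −
signature = (1, 1, 0)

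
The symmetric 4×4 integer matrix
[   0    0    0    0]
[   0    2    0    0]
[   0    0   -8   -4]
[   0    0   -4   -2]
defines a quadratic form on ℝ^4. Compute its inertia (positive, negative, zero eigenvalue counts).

step 0: pivot 2 → sign +
step 1: pivot -8 → sign −
step 2: row/col 2 already zero → sign 0
step 3: row/col 3 already zero → sign 0
signature = (1, 1, 2)

Answer: (1, 1, 2)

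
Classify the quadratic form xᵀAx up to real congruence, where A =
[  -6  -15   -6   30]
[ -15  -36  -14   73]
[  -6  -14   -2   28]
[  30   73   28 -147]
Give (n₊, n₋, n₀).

Answer: (3, 1, 0)

Derivation:
step 0: pivot -6 → sign −
step 1: pivot 3/2 → sign +
step 2: pivot 10/3 → sign +
step 3: pivot 1/5 → sign +
signature = (3, 1, 0)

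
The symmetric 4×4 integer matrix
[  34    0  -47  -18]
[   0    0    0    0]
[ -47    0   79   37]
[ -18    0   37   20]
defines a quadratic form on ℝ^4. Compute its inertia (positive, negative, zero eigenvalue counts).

step 0: pivot 34 → sign +
step 1: pivot 477/34 → sign +
step 2: pivot 2/477 → sign +
step 3: row/col 3 already zero → sign 0
signature = (3, 0, 1)

Answer: (3, 0, 1)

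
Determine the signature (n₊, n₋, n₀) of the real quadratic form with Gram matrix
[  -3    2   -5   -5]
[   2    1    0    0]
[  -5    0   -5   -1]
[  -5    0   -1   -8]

Answer: (2, 2, 0)

Derivation:
step 0: pivot -3 → sign −
step 1: pivot 7/3 → sign +
step 2: pivot -10/7 → sign −
step 3: pivot 1/5 → sign +
signature = (2, 2, 0)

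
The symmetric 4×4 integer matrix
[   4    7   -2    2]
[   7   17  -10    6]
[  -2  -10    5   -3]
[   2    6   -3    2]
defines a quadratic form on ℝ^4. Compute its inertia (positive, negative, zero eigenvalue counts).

step 0: pivot 4 → sign +
step 1: pivot 19/4 → sign +
step 2: pivot -93/19 → sign −
step 3: pivot 3/31 → sign +
signature = (3, 1, 0)

Answer: (3, 1, 0)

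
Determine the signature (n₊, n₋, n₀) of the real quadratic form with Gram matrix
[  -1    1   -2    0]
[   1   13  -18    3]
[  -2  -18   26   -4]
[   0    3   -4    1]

Answer: (3, 1, 0)

Derivation:
step 0: pivot -1 → sign −
step 1: pivot 14 → sign +
step 2: pivot 10/7 → sign +
step 3: pivot 3/10 → sign +
signature = (3, 1, 0)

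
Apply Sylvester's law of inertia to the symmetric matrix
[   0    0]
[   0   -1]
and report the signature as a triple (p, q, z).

step 0: pivot -1 → sign −
step 1: row/col 1 already zero → sign 0
signature = (0, 1, 1)

Answer: (0, 1, 1)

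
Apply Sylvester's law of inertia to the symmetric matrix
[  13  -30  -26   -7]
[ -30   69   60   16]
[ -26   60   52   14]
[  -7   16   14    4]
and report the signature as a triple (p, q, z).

step 0: pivot 13 → sign +
step 1: pivot -3/13 → sign −
step 2: pivot 1/3 → sign +
step 3: row/col 3 already zero → sign 0
signature = (2, 1, 1)

Answer: (2, 1, 1)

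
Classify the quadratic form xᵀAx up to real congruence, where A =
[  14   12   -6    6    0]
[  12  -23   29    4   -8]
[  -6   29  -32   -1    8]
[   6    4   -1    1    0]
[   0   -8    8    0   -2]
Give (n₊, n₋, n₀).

Answer: (2, 3, 0)

Derivation:
step 0: pivot 14 → sign +
step 1: pivot -233/7 → sign −
step 2: pivot 105/233 → sign +
step 3: pivot -66/35 → sign −
step 4: pivot -2/33 → sign −
signature = (2, 3, 0)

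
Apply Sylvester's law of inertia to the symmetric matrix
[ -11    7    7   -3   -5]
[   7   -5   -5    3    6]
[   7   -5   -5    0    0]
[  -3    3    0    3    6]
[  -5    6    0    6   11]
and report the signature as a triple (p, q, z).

Answer: (1, 4, 0)

Derivation:
step 0: pivot -11 → sign −
step 1: pivot -6/11 → sign −
step 2: pivot 6 → sign +
step 3: pivot -3/2 → sign −
step 4: pivot -1/6 → sign −
signature = (1, 4, 0)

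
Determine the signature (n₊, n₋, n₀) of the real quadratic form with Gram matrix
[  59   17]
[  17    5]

step 0: pivot 59 → sign +
step 1: pivot 6/59 → sign +
signature = (2, 0, 0)

Answer: (2, 0, 0)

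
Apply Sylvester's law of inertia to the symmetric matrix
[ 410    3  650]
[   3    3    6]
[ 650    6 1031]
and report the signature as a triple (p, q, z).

Answer: (2, 1, 0)

Derivation:
step 0: pivot 410 → sign +
step 1: pivot 1221/410 → sign +
step 2: pivot -3/407 → sign −
signature = (2, 1, 0)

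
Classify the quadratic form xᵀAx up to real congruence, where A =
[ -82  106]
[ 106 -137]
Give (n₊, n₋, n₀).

step 0: pivot -82 → sign −
step 1: pivot 1/41 → sign +
signature = (1, 1, 0)

Answer: (1, 1, 0)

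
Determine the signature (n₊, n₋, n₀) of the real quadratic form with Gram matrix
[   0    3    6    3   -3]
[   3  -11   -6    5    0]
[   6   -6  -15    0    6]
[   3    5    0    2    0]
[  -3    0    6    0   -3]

Answer: (2, 3, 0)

Derivation:
step 0: pivot -11 → sign −
step 1: pivot 9/11 → sign +
step 2: pivot -35 → sign −
step 3: pivot 11/35 → sign +
step 4: pivot -6/11 → sign −
signature = (2, 3, 0)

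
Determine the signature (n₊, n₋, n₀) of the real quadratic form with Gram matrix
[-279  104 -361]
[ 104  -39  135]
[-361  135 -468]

Answer: (0, 3, 0)

Derivation:
step 0: pivot -279 → sign −
step 1: pivot -65/279 → sign −
step 2: pivot -6/65 → sign −
signature = (0, 3, 0)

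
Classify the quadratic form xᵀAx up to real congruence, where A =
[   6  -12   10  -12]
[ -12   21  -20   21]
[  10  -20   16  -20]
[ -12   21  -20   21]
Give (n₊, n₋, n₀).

Answer: (1, 2, 1)

Derivation:
step 0: pivot 6 → sign +
step 1: pivot -3 → sign −
step 2: pivot -2/3 → sign −
step 3: row/col 3 already zero → sign 0
signature = (1, 2, 1)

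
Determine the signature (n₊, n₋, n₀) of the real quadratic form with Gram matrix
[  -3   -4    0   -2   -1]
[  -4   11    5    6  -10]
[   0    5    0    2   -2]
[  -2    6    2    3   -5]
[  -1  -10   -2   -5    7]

step 0: pivot -3 → sign −
step 1: pivot 49/3 → sign +
step 2: pivot -75/49 → sign −
step 3: pivot 1/75 → sign +
step 4: pivot 3 → sign +
signature = (3, 2, 0)

Answer: (3, 2, 0)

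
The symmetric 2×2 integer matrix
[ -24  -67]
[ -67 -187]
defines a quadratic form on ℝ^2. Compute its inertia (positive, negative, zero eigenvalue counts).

step 0: pivot -24 → sign −
step 1: pivot 1/24 → sign +
signature = (1, 1, 0)

Answer: (1, 1, 0)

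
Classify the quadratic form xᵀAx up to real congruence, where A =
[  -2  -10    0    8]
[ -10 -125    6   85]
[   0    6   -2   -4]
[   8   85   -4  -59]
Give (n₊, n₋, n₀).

Answer: (1, 3, 0)

Derivation:
step 0: pivot -2 → sign −
step 1: pivot -75 → sign −
step 2: pivot -38/25 → sign −
step 3: pivot 2/19 → sign +
signature = (1, 3, 0)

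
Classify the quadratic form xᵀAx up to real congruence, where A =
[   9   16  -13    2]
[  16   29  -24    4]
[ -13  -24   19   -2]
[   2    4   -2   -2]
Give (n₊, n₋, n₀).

Answer: (2, 2, 0)

Derivation:
step 0: pivot 9 → sign +
step 1: pivot 5/9 → sign +
step 2: pivot -6/5 → sign −
step 3: pivot -2/3 → sign −
signature = (2, 2, 0)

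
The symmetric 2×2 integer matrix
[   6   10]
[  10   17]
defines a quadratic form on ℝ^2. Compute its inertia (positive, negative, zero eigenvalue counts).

Answer: (2, 0, 0)

Derivation:
step 0: pivot 6 → sign +
step 1: pivot 1/3 → sign +
signature = (2, 0, 0)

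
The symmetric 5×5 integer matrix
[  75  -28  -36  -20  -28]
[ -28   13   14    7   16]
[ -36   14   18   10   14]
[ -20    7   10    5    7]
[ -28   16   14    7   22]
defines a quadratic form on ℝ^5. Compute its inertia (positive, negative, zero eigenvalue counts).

step 0: pivot 75 → sign +
step 1: pivot 191/75 → sign +
step 2: pivot 114/191 → sign +
step 3: pivot -16/19 → sign −
step 4: pivot 3/16 → sign +
signature = (4, 1, 0)

Answer: (4, 1, 0)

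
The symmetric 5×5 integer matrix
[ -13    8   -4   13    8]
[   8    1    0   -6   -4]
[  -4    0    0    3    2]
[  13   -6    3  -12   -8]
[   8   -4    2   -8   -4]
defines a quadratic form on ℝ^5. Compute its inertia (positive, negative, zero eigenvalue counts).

step 0: pivot -13 → sign −
step 1: pivot 77/13 → sign +
step 2: pivot 16/77 → sign +
step 3: pivot 3/16 → sign +
step 4: row/col 4 already zero → sign 0
signature = (3, 1, 1)

Answer: (3, 1, 1)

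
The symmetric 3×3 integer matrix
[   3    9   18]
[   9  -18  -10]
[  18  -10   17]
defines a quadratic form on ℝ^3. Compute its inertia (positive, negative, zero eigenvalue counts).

Answer: (2, 1, 0)

Derivation:
step 0: pivot 3 → sign +
step 1: pivot -45 → sign −
step 2: pivot 1/45 → sign +
signature = (2, 1, 0)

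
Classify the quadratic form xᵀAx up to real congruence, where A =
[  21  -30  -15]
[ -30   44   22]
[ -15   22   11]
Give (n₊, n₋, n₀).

step 0: pivot 21 → sign +
step 1: pivot 8/7 → sign +
step 2: row/col 2 already zero → sign 0
signature = (2, 0, 1)

Answer: (2, 0, 1)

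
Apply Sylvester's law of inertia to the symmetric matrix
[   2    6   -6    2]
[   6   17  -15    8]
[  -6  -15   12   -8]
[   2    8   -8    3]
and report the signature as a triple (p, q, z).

step 0: pivot 2 → sign +
step 1: pivot -1 → sign −
step 2: pivot 3 → sign +
step 3: pivot -1/3 → sign −
signature = (2, 2, 0)

Answer: (2, 2, 0)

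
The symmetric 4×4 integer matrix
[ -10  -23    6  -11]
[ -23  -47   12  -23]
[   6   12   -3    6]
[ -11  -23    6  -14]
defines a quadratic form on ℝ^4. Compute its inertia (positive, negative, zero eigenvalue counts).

Answer: (2, 2, 0)

Derivation:
step 0: pivot -10 → sign −
step 1: pivot 59/10 → sign +
step 2: pivot 3/59 → sign +
step 3: pivot -3 → sign −
signature = (2, 2, 0)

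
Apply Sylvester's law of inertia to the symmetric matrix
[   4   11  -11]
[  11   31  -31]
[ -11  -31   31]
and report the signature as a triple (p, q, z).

Answer: (2, 0, 1)

Derivation:
step 0: pivot 4 → sign +
step 1: pivot 3/4 → sign +
step 2: row/col 2 already zero → sign 0
signature = (2, 0, 1)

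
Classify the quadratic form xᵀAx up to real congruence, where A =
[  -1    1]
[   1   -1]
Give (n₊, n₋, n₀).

Answer: (0, 1, 1)

Derivation:
step 0: pivot -1 → sign −
step 1: row/col 1 already zero → sign 0
signature = (0, 1, 1)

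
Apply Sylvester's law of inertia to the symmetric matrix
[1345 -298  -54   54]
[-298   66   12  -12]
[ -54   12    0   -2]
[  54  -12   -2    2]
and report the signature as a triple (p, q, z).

Answer: (1, 3, 0)

Derivation:
step 0: pivot 1345 → sign +
step 1: pivot -34/1345 → sign −
step 2: pivot -36/17 → sign −
step 3: pivot -1/9 → sign −
signature = (1, 3, 0)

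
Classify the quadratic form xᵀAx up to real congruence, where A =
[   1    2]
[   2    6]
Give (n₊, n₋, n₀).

step 0: pivot 1 → sign +
step 1: pivot 2 → sign +
signature = (2, 0, 0)

Answer: (2, 0, 0)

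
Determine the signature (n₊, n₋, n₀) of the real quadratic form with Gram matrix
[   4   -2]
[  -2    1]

Answer: (1, 0, 1)

Derivation:
step 0: pivot 4 → sign +
step 1: row/col 1 already zero → sign 0
signature = (1, 0, 1)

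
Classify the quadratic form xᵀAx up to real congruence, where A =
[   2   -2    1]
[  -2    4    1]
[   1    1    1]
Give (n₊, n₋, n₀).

Answer: (2, 1, 0)

Derivation:
step 0: pivot 2 → sign +
step 1: pivot 2 → sign +
step 2: pivot -3/2 → sign −
signature = (2, 1, 0)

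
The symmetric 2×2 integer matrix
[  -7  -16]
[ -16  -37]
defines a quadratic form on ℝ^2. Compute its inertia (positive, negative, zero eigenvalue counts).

Answer: (0, 2, 0)

Derivation:
step 0: pivot -7 → sign −
step 1: pivot -3/7 → sign −
signature = (0, 2, 0)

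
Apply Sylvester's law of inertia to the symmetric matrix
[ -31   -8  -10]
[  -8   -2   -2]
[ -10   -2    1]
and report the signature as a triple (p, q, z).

step 0: pivot -31 → sign −
step 1: pivot 2/31 → sign +
step 2: pivot -1 → sign −
signature = (1, 2, 0)

Answer: (1, 2, 0)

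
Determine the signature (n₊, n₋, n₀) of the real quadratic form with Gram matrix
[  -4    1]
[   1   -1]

Answer: (0, 2, 0)

Derivation:
step 0: pivot -4 → sign −
step 1: pivot -3/4 → sign −
signature = (0, 2, 0)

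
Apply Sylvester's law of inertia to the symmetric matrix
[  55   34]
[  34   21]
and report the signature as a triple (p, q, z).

step 0: pivot 55 → sign +
step 1: pivot -1/55 → sign −
signature = (1, 1, 0)

Answer: (1, 1, 0)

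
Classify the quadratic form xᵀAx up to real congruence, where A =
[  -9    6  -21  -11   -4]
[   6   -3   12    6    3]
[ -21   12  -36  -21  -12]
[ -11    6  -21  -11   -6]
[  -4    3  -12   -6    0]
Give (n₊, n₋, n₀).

Answer: (4, 1, 0)

Derivation:
step 0: pivot -9 → sign −
step 1: pivot 1 → sign +
step 2: pivot 9 → sign +
step 3: pivot 2/9 → sign +
step 4: pivot 1 → sign +
signature = (4, 1, 0)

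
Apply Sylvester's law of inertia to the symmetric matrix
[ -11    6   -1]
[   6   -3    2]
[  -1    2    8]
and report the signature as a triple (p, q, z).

step 0: pivot -11 → sign −
step 1: pivot 3/11 → sign +
step 2: pivot 1/3 → sign +
signature = (2, 1, 0)

Answer: (2, 1, 0)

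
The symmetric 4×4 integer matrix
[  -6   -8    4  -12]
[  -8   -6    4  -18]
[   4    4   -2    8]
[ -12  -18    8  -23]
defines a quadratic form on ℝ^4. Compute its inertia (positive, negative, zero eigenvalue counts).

Answer: (2, 2, 0)

Derivation:
step 0: pivot -6 → sign −
step 1: pivot 14/3 → sign +
step 2: pivot 2/7 → sign +
step 3: pivot -1 → sign −
signature = (2, 2, 0)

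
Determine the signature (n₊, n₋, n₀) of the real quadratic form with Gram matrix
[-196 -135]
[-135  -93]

step 0: pivot -196 → sign −
step 1: pivot -3/196 → sign −
signature = (0, 2, 0)

Answer: (0, 2, 0)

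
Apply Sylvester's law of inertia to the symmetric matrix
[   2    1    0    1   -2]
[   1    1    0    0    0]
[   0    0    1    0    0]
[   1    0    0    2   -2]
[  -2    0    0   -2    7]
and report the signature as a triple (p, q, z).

Answer: (5, 0, 0)

Derivation:
step 0: pivot 2 → sign +
step 1: pivot 1/2 → sign +
step 2: pivot 1 → sign +
step 3: pivot 1 → sign +
step 4: pivot 3 → sign +
signature = (5, 0, 0)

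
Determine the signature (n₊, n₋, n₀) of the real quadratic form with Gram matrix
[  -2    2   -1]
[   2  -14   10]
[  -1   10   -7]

Answer: (1, 2, 0)

Derivation:
step 0: pivot -2 → sign −
step 1: pivot -12 → sign −
step 2: pivot 1/4 → sign +
signature = (1, 2, 0)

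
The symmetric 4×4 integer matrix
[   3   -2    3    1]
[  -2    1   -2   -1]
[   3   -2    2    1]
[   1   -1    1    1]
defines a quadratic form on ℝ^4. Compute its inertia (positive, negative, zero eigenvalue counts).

Answer: (2, 2, 0)

Derivation:
step 0: pivot 3 → sign +
step 1: pivot -1/3 → sign −
step 2: pivot -1 → sign −
step 3: pivot 1 → sign +
signature = (2, 2, 0)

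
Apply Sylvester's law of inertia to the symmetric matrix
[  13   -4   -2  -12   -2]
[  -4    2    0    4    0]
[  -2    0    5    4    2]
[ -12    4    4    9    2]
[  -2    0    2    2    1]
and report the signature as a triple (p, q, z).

Answer: (3, 2, 0)

Derivation:
step 0: pivot 13 → sign +
step 1: pivot 10/13 → sign +
step 2: pivot 21/5 → sign +
step 3: pivot -25/7 → sign −
step 4: pivot -3/25 → sign −
signature = (3, 2, 0)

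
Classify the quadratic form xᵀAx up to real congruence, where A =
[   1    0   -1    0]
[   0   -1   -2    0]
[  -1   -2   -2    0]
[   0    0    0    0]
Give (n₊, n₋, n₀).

step 0: pivot 1 → sign +
step 1: pivot -1 → sign −
step 2: pivot 1 → sign +
step 3: row/col 3 already zero → sign 0
signature = (2, 1, 1)

Answer: (2, 1, 1)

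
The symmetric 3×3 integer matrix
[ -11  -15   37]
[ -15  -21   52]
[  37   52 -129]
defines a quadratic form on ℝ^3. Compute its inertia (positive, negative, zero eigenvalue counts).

step 0: pivot -11 → sign −
step 1: pivot -6/11 → sign −
step 2: pivot -1/6 → sign −
signature = (0, 3, 0)

Answer: (0, 3, 0)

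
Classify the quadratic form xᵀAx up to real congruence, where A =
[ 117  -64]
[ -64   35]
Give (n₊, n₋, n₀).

Answer: (1, 1, 0)

Derivation:
step 0: pivot 117 → sign +
step 1: pivot -1/117 → sign −
signature = (1, 1, 0)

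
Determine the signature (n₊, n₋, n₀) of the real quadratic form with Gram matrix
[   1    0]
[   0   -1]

Answer: (1, 1, 0)

Derivation:
step 0: pivot 1 → sign +
step 1: pivot -1 → sign −
signature = (1, 1, 0)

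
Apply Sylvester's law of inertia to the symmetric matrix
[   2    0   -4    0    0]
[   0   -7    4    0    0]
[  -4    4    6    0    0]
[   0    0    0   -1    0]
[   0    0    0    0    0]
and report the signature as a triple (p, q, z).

step 0: pivot 2 → sign +
step 1: pivot -7 → sign −
step 2: pivot 2/7 → sign +
step 3: pivot -1 → sign −
step 4: row/col 4 already zero → sign 0
signature = (2, 2, 1)

Answer: (2, 2, 1)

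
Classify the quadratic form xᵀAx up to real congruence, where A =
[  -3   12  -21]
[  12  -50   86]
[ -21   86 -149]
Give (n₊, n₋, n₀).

step 0: pivot -3 → sign −
step 1: pivot -2 → sign −
step 2: row/col 2 already zero → sign 0
signature = (0, 2, 1)

Answer: (0, 2, 1)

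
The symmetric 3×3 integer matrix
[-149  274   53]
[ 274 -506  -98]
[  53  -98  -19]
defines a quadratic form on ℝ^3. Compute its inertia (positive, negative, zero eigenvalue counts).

step 0: pivot -149 → sign −
step 1: pivot -318/149 → sign −
step 2: pivot -2/159 → sign −
signature = (0, 3, 0)

Answer: (0, 3, 0)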